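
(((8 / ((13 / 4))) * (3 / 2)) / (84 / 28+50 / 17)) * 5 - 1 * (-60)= 63.11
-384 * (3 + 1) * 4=-6144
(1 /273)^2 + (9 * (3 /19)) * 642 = 1291885705 /1416051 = 912.32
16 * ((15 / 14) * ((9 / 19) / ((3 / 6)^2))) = 4320 / 133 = 32.48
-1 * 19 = -19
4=4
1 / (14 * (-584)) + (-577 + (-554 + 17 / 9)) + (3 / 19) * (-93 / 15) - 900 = -2030.09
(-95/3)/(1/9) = -285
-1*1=-1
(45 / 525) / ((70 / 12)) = 18 / 1225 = 0.01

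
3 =3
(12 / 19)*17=204 / 19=10.74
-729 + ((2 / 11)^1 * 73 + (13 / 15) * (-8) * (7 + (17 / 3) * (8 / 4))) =-83441 / 99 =-842.84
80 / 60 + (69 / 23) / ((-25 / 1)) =91 / 75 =1.21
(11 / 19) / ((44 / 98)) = 49 / 38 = 1.29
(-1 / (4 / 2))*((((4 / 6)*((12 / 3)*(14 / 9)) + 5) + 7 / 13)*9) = -1700 / 39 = -43.59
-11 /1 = -11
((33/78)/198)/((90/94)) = 47/21060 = 0.00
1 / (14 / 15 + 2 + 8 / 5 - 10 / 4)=30 / 61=0.49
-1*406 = -406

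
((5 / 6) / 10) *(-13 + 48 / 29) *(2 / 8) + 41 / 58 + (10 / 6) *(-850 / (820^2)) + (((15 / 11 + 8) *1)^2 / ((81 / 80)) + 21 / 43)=28780006703629 / 328718796912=87.55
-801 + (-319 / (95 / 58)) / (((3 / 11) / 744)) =-50549551 / 95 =-532100.54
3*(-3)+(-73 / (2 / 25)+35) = -1773 / 2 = -886.50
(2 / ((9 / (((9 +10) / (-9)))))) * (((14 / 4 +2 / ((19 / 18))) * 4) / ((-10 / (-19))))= -1558 / 81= -19.23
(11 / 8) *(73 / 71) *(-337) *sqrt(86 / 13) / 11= -24601 *sqrt(1118) / 7384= -111.40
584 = 584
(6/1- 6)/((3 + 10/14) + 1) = 0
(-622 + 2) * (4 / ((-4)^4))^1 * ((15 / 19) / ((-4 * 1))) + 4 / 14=18707 / 8512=2.20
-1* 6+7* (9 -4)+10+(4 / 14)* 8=289 / 7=41.29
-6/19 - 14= -272/19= -14.32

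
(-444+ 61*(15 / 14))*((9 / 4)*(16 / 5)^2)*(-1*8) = 12213504 / 175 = 69791.45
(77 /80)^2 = 5929 /6400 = 0.93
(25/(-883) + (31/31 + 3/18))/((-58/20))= -30155/76821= -0.39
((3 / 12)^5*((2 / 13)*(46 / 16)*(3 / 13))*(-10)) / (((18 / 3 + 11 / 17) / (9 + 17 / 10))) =-125511 / 78221312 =-0.00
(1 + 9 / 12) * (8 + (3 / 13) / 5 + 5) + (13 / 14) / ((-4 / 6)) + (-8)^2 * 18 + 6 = 2146577 / 1820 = 1179.44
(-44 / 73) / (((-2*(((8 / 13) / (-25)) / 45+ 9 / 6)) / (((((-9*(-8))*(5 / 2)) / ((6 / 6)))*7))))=810810000 / 3201707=253.24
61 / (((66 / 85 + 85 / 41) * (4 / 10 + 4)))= 1062925 / 218482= 4.87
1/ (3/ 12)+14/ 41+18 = 916/ 41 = 22.34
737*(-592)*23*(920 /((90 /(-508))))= 468995386112 /9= 52110598456.89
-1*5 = -5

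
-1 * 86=-86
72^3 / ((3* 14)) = 8886.86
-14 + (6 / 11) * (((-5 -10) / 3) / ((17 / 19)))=-3188 / 187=-17.05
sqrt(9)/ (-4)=-3/ 4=-0.75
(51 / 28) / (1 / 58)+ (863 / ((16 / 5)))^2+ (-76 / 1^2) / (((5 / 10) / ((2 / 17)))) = 2218361311 / 30464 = 72819.11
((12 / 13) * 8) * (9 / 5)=864 / 65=13.29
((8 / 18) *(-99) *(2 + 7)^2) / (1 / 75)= -267300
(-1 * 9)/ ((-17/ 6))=54/ 17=3.18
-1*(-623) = 623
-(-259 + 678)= -419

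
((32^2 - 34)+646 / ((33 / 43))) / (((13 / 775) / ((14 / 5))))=131172160 / 429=305762.61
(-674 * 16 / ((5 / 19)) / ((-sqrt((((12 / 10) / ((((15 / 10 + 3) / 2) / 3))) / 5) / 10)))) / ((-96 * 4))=-6403 * sqrt(5) / 24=-596.56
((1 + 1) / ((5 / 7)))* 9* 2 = 252 / 5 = 50.40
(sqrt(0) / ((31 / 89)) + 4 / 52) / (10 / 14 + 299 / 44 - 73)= -0.00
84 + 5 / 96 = 8069 / 96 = 84.05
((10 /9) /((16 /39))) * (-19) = -1235 /24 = -51.46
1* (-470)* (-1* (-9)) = -4230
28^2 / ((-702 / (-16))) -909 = -891.13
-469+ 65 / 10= -925 / 2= -462.50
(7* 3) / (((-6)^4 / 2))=7 / 216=0.03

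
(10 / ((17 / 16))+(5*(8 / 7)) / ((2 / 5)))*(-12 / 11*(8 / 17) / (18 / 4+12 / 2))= -180480 / 155771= -1.16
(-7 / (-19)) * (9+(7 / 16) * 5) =1253 / 304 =4.12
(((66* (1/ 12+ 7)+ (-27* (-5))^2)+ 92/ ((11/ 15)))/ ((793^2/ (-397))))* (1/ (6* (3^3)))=-164356015/ 2241217836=-0.07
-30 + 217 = 187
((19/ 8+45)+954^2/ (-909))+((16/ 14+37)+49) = -4902111/ 5656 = -866.71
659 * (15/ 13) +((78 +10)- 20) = 10769/ 13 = 828.38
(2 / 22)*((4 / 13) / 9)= 4 / 1287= 0.00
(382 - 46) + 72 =408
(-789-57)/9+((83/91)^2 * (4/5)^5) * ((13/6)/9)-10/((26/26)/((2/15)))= -5120341582/53746875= -95.27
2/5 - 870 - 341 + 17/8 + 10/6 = -144817/120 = -1206.81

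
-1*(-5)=5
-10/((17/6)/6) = -360/17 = -21.18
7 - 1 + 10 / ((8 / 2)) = 17 / 2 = 8.50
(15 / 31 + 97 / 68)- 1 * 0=4027 / 2108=1.91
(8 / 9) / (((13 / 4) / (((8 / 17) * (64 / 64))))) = 256 / 1989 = 0.13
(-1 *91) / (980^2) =-13 / 137200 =-0.00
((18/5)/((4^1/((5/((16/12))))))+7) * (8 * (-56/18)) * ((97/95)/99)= -225428/84645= -2.66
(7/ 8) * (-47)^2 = 15463/ 8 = 1932.88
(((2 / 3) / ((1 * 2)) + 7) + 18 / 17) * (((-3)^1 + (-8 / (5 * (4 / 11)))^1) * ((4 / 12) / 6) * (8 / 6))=-31672 / 6885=-4.60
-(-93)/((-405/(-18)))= 62/15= 4.13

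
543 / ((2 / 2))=543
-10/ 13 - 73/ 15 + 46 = 7871/ 195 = 40.36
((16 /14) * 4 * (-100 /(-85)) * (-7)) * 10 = -6400 /17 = -376.47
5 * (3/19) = 15/19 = 0.79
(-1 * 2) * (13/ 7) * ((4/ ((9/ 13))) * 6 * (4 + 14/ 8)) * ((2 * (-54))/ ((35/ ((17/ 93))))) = 3171792/ 7595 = 417.62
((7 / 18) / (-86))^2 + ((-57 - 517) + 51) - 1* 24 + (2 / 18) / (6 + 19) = -32769189719 / 59907600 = -547.00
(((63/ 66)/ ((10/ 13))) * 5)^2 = 74529/ 1936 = 38.50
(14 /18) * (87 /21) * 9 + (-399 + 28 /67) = -369.58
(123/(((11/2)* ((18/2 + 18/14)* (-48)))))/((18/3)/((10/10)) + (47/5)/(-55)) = -1025/131904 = -0.01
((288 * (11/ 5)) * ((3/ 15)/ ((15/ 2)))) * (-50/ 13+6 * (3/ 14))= -492096/ 11375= -43.26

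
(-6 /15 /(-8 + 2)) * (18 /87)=2 /145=0.01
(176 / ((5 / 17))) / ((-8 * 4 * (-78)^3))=0.00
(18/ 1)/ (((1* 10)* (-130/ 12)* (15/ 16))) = -288/ 1625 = -0.18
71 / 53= 1.34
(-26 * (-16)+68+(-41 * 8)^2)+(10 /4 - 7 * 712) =206173 /2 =103086.50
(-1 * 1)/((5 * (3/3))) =-1/5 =-0.20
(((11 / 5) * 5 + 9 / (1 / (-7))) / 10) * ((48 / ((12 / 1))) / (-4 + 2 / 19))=988 / 185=5.34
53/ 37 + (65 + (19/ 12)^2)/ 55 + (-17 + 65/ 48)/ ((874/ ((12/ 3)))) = 331444259/ 128058480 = 2.59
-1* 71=-71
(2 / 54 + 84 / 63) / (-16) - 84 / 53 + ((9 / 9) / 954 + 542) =12371407 / 22896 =540.33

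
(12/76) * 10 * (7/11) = 210/209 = 1.00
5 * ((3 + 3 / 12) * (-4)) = -65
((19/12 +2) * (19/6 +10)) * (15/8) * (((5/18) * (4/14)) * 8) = 84925/1512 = 56.17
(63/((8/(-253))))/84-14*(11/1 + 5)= -7927/32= -247.72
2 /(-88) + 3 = 131 /44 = 2.98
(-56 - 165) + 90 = -131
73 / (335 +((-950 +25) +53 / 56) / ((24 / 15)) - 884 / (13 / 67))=-32704 / 2149743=-0.02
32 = 32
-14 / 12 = -7 / 6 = -1.17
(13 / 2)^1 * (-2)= -13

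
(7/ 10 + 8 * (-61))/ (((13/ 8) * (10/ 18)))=-175428/ 325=-539.78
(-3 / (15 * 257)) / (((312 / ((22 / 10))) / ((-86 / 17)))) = 473 / 17039100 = 0.00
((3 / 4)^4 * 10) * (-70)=-221.48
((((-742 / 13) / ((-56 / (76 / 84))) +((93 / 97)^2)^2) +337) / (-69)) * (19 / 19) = -32749965790583 / 6670504264788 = -4.91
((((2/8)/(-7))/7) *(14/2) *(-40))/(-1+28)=10/189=0.05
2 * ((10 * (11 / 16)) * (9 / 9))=55 / 4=13.75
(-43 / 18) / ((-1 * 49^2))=43 / 43218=0.00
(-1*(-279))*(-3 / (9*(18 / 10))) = -51.67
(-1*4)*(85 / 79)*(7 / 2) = -1190 / 79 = -15.06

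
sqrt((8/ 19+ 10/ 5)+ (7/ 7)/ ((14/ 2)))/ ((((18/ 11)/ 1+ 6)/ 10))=2.10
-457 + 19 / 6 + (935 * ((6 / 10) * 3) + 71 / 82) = 151294 / 123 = 1230.03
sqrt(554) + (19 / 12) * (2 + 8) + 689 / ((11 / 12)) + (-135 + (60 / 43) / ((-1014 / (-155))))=sqrt(554) + 303448681 / 479622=656.22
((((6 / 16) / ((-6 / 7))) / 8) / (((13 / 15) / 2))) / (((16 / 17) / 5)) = -8925 / 13312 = -0.67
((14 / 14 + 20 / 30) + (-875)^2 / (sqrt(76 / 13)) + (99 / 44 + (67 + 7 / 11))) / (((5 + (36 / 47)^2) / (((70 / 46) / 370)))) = 233.16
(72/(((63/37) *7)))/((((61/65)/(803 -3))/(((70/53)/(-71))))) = -153920000/1606801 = -95.79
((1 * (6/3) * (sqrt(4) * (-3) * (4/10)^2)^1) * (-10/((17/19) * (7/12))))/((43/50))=218880/5117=42.78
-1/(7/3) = -3/7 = -0.43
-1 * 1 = -1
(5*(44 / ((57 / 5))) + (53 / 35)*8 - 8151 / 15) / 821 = -204283 / 327579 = -0.62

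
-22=-22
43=43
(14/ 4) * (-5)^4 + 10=4395/ 2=2197.50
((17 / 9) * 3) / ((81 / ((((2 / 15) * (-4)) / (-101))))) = 0.00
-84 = -84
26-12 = 14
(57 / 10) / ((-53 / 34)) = -969 / 265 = -3.66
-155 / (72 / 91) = -14105 / 72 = -195.90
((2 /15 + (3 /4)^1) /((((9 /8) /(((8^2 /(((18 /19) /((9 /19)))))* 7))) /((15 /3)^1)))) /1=23744 /27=879.41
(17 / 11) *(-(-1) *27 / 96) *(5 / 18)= 85 / 704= 0.12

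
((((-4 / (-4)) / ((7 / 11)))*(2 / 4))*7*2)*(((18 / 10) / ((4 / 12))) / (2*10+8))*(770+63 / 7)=231363 / 140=1652.59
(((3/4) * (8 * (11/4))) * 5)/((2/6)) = 495/2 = 247.50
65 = 65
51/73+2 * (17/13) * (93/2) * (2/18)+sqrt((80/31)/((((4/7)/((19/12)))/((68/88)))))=sqrt(23130030)/2046+40460/2847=16.56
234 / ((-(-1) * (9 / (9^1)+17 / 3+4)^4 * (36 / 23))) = 0.01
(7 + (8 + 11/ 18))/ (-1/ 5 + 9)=1405/ 792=1.77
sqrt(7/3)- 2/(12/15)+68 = sqrt(21)/3+131/2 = 67.03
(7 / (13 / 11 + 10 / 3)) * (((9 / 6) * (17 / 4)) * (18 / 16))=106029 / 9536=11.12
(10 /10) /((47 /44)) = 44 /47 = 0.94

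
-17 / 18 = -0.94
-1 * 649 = -649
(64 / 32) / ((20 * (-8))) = -1 / 80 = -0.01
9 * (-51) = -459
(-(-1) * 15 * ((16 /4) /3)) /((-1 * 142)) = -10 /71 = -0.14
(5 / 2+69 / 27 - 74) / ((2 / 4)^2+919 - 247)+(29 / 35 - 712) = -602473961 / 847035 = -711.27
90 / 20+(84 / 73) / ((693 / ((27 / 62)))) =224073 / 49786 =4.50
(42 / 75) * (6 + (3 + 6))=42 / 5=8.40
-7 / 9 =-0.78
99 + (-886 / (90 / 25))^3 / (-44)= 10870463899 / 32076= 338897.12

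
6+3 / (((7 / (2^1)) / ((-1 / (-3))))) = 44 / 7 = 6.29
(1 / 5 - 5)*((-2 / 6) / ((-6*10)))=-2 / 75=-0.03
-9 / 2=-4.50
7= 7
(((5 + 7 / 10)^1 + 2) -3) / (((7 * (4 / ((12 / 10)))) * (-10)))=-141 / 7000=-0.02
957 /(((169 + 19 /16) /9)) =137808 /2723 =50.61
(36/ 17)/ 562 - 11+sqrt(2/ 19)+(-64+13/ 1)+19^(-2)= -61.67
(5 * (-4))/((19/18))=-360/19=-18.95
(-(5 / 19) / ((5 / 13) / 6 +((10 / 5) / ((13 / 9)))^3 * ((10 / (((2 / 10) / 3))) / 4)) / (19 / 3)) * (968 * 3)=-114841584 / 94801849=-1.21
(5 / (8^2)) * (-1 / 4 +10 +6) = 315 / 256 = 1.23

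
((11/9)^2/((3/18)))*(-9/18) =-121/27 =-4.48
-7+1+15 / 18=-31 / 6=-5.17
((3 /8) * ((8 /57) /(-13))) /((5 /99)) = -0.08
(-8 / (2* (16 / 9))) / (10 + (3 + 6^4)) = -9 / 5236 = -0.00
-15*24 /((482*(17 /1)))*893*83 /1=-13341420 /4097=-3256.39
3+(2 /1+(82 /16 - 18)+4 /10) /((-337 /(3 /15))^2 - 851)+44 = 5336142701 /113534960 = 47.00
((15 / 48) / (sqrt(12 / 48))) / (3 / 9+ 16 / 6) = 0.21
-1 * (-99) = 99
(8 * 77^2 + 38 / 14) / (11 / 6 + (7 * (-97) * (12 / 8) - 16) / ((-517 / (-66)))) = -93636126 / 257075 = -364.24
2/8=1/4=0.25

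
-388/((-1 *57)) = 388/57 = 6.81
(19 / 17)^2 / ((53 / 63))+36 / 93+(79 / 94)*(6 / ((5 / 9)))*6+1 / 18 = 56.39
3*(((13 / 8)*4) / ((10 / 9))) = 351 / 20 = 17.55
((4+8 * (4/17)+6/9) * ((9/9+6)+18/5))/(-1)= -17702/255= -69.42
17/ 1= 17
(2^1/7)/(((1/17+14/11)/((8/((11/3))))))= 272/581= 0.47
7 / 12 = 0.58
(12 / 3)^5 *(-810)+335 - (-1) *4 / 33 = -27360461 / 33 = -829104.88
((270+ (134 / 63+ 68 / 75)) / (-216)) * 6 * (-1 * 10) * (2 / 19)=7.98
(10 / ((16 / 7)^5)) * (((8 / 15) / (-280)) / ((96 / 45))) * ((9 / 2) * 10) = -108045 / 16777216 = -0.01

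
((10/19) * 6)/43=60/817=0.07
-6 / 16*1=-3 / 8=-0.38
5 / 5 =1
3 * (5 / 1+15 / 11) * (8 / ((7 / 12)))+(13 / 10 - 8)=28063 / 110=255.12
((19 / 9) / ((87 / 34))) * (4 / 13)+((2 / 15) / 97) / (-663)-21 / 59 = -505453501 / 4951625445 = -0.10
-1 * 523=-523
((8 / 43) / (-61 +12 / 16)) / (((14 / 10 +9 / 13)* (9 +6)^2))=-52 / 7927695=-0.00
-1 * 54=-54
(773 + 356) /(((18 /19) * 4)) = 21451 /72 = 297.93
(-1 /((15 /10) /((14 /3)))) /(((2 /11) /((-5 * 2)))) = 171.11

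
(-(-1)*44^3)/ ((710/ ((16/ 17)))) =681472/ 6035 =112.92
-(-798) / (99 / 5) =1330 / 33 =40.30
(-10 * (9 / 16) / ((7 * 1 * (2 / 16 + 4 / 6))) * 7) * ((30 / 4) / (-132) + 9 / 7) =-102195 / 11704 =-8.73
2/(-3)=-2/3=-0.67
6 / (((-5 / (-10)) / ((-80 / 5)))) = -192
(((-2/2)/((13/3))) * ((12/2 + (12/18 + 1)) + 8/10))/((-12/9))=381/260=1.47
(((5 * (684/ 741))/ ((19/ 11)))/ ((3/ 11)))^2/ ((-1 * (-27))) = 5856400/ 1647243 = 3.56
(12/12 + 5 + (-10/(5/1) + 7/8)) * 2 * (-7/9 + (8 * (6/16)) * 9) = 767/3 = 255.67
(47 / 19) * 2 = 94 / 19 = 4.95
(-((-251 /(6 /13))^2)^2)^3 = -669252313039983983066275700000000.00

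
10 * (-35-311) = -3460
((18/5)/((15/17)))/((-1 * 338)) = -51/4225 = -0.01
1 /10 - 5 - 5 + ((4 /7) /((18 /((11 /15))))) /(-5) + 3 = -65249 /9450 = -6.90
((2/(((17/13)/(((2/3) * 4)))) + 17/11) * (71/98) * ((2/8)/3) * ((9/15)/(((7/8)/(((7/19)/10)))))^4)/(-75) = -4300896/2332287740234375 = -0.00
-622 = -622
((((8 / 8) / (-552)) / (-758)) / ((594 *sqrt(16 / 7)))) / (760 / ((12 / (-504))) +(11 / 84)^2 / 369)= -2009 *sqrt(7) / 63752546759809864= -0.00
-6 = -6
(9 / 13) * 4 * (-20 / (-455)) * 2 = 288 / 1183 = 0.24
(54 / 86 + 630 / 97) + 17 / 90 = 2744717 / 375390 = 7.31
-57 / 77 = -0.74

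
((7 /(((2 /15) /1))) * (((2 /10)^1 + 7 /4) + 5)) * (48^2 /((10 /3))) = 1261008 /5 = 252201.60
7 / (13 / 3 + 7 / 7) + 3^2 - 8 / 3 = 367 / 48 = 7.65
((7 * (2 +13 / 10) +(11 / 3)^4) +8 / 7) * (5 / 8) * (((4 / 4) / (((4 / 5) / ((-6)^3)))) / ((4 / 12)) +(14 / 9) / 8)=-33885319031 / 326592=-103754.28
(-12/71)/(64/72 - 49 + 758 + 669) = -54/440555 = -0.00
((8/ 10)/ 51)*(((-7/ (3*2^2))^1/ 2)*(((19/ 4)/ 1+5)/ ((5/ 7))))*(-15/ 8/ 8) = 637/ 43520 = 0.01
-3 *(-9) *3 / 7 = 81 / 7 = 11.57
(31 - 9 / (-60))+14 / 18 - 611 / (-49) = 391583 / 8820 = 44.40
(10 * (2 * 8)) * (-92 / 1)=-14720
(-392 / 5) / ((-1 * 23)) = 392 / 115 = 3.41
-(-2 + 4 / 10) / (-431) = -8 / 2155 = -0.00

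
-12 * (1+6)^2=-588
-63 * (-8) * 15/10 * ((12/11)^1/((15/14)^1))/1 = 42336/55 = 769.75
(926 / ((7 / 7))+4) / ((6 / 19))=2945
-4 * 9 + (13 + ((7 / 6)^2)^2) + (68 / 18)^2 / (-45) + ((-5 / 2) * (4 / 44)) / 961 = -13233039881 / 616500720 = -21.46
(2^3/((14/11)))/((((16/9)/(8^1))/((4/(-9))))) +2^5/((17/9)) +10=1710/119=14.37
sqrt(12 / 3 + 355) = 18.95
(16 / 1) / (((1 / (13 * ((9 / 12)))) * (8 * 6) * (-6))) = -13 / 24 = -0.54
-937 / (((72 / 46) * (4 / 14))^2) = -24287977 / 5184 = -4685.18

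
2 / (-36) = -0.06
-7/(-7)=1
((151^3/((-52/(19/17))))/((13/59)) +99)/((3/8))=-7716820726/8619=-895326.69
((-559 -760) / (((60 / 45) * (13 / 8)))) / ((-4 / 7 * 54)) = 19.73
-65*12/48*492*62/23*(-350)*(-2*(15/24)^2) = -1084321875/184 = -5893053.67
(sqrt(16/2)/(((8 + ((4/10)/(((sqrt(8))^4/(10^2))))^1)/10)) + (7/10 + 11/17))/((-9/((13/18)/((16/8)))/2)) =-1040* sqrt(2)/5589 -2977/27540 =-0.37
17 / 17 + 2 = 3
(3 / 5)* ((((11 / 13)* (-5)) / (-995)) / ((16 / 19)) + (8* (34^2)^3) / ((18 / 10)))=2557701775484761 / 620880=4119478442.67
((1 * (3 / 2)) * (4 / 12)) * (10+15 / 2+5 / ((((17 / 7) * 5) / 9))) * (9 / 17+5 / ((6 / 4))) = 142037 / 3468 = 40.96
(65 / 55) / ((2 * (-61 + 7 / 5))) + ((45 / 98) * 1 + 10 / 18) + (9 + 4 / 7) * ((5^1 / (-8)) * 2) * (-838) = 28990242755 / 2891196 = 10027.08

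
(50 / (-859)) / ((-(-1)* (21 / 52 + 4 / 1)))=-2600 / 196711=-0.01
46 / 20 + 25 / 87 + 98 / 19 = 128029 / 16530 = 7.75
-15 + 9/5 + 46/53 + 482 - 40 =113862/265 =429.67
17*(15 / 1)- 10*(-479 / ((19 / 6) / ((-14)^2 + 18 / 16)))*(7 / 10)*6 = 1252600.50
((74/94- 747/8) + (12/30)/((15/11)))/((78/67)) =-174381101/2199600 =-79.28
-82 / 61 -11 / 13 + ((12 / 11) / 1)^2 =-95985 / 95953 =-1.00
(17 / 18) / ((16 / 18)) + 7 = 129 / 16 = 8.06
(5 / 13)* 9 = 45 / 13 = 3.46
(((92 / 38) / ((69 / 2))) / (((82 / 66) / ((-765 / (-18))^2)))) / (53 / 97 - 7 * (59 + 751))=-7709075 / 428400923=-0.02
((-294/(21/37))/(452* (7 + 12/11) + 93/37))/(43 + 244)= -30118/61067819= -0.00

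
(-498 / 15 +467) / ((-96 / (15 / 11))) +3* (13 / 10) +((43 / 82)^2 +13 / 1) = 32582779 / 2958560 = 11.01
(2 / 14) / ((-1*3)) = -1 / 21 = -0.05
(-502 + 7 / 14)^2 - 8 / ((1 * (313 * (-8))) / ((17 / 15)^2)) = 70848184981 / 281700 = 251502.25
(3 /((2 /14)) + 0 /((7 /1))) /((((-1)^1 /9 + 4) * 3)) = 9 /5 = 1.80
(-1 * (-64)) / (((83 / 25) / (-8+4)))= -77.11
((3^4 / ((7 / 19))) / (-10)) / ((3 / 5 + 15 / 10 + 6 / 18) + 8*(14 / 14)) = -4617 / 2191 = -2.11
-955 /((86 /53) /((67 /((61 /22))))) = -37303255 /2623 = -14221.60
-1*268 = -268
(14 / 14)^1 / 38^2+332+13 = 498181 / 1444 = 345.00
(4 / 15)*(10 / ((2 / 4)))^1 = 16 / 3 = 5.33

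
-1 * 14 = -14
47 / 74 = 0.64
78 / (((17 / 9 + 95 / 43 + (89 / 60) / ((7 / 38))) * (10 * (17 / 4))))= 845208 / 5595703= 0.15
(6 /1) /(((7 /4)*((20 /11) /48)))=90.51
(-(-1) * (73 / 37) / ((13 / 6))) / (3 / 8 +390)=1168 / 500721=0.00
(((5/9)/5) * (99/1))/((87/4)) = 44/87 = 0.51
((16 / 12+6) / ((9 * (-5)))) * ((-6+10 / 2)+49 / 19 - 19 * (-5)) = -8074 / 513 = -15.74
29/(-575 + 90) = -29/485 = -0.06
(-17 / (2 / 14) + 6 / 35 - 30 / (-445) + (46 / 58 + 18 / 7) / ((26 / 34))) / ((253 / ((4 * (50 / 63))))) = -596892720 / 415956541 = -1.43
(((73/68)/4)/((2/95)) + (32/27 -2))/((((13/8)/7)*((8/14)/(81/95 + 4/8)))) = 2207263261/18139680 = 121.68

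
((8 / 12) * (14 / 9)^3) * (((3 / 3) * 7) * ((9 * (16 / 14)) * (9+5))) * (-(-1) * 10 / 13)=6146560 / 3159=1945.73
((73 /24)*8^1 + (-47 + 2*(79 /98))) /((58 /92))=-142370 /4263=-33.40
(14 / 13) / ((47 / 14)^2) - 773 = -22195497 / 28717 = -772.90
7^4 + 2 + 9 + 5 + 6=2423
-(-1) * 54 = 54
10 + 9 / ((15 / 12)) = 86 / 5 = 17.20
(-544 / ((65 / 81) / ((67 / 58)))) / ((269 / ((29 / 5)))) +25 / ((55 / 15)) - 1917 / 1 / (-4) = 1804808139 / 3846700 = 469.18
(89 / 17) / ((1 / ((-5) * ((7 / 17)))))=-10.78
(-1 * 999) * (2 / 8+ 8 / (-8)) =2997 / 4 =749.25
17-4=13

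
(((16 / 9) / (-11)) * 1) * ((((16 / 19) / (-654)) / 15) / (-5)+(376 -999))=100.69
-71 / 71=-1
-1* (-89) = 89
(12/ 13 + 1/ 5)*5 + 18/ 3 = 151/ 13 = 11.62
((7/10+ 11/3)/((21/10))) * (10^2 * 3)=13100/21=623.81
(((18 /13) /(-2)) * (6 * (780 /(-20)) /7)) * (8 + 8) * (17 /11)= 44064 /77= 572.26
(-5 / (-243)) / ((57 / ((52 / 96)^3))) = 10985 / 191476224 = 0.00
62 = 62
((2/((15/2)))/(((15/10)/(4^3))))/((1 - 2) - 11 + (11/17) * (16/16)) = -8704/8685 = -1.00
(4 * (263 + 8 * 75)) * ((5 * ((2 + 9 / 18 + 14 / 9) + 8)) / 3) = 1872710 / 27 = 69359.63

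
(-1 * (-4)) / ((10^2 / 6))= 6 / 25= 0.24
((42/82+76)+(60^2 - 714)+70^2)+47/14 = 4515009/574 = 7865.87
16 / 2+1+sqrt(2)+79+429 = sqrt(2)+517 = 518.41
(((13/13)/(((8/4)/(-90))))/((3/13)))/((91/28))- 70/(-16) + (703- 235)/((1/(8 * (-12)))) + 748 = -353885/8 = -44235.62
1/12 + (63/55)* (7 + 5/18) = 8.42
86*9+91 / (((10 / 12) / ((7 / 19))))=77352 / 95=814.23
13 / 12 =1.08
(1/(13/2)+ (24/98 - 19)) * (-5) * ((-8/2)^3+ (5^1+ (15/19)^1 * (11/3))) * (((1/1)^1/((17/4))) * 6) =-6858480/931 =-7366.79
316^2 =99856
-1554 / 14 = -111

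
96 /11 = 8.73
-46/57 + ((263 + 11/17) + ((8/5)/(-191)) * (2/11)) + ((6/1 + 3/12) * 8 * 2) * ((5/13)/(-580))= 262.77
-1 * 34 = -34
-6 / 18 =-1 / 3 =-0.33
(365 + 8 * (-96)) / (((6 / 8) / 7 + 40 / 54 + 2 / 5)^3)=-21766091256000 / 104953669813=-207.39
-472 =-472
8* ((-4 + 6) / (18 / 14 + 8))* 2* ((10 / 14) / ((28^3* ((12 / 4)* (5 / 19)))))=19 / 133770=0.00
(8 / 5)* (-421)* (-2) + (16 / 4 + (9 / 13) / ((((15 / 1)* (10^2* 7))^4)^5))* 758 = 839173205748832113652554418265533447265625000000000000000000000000000000000000000379 / 191627056482652565229392221927642822265625000000000000000000000000000000000000000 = 4379.20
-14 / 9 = -1.56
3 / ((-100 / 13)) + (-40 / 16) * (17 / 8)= -2281 / 400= -5.70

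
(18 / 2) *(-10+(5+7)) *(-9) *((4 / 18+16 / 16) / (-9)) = 22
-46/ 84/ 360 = -23/ 15120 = -0.00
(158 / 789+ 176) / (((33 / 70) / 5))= 48657700 / 26037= 1868.79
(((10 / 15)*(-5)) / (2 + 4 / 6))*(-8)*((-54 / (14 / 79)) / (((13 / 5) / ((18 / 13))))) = -1919700 / 1183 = -1622.74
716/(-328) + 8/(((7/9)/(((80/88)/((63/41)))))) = 172479/44198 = 3.90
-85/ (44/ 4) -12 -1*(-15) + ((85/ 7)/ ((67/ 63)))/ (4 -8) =-22351/ 2948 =-7.58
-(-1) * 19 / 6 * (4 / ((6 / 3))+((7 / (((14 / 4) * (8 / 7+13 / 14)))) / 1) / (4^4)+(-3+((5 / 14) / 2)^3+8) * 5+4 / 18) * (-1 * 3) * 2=-1483460093 / 2864736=-517.83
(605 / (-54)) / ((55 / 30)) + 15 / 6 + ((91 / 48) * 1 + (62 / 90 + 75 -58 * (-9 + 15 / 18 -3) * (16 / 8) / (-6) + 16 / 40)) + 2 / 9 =-101731 / 720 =-141.29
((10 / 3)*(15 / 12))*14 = 175 / 3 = 58.33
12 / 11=1.09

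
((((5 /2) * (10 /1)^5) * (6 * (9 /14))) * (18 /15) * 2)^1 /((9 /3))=5400000 /7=771428.57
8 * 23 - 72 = 112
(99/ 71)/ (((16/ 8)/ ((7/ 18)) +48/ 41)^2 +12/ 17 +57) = 15403003/ 1077786603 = 0.01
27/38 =0.71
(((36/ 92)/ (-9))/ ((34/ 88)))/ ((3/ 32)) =-1408/ 1173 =-1.20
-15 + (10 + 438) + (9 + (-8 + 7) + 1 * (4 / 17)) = 7501 / 17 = 441.24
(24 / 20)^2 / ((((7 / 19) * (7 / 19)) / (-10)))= -106.09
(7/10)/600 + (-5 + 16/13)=-293909/78000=-3.77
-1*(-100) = 100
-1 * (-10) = 10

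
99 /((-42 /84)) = -198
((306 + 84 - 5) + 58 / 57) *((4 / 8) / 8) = 22003 / 912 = 24.13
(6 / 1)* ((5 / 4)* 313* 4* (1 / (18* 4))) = 1565 / 12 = 130.42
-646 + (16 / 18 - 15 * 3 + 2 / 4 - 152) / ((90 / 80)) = -66410 / 81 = -819.88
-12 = -12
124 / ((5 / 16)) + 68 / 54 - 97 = 40643 / 135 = 301.06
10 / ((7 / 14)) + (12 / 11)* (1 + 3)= 268 / 11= 24.36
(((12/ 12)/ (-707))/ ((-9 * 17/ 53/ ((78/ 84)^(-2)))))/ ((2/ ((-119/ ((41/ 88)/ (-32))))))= 2.32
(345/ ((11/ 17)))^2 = 34398225/ 121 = 284282.85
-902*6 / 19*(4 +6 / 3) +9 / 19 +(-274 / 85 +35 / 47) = -129877842 / 75905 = -1711.06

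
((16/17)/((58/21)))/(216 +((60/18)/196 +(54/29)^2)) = 1432368/922562341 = 0.00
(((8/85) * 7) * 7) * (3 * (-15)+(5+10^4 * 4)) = 3132864/17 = 184286.12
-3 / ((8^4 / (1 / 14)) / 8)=-3 / 7168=-0.00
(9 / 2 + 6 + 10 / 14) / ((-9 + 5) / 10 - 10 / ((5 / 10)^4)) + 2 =21671 / 11228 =1.93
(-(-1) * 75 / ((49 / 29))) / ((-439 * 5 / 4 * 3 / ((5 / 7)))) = -2900 / 150577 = -0.02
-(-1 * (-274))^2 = -75076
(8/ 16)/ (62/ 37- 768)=-37/ 56708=-0.00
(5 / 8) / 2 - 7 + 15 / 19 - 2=-2401 / 304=-7.90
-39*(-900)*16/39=14400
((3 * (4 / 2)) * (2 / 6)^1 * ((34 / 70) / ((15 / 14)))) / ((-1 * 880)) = -17 / 16500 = -0.00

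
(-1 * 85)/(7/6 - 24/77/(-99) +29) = -25410/9019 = -2.82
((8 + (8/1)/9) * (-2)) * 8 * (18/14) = -1280/7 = -182.86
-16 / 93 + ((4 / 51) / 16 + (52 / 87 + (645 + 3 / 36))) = 59192333 / 91698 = 645.51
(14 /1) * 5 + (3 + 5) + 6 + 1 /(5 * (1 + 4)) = 2101 /25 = 84.04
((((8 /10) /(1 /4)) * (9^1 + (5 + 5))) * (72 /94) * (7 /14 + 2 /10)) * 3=97.80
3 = 3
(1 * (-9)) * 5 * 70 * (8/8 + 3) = -12600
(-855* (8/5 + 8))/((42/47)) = -64296/7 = -9185.14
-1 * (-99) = 99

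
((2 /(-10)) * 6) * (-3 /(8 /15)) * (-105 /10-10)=-1107 /8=-138.38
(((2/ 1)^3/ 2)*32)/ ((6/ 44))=2816/ 3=938.67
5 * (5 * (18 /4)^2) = 2025 /4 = 506.25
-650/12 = -325/6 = -54.17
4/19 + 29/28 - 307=-305.75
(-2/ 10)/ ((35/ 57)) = -57/ 175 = -0.33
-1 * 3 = -3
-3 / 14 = -0.21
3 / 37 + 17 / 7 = 650 / 259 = 2.51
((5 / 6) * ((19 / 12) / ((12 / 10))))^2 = 225625 / 186624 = 1.21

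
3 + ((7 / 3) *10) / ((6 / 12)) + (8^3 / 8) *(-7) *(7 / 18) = -1121 / 9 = -124.56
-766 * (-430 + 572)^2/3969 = -15445624/3969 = -3891.57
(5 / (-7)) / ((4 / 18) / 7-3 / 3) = 45 / 61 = 0.74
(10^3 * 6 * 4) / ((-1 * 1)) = -24000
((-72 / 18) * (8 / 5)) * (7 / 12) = -56 / 15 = -3.73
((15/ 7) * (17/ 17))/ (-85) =-3/ 119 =-0.03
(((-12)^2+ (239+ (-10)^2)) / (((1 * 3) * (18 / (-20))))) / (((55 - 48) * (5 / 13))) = -598 / 9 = -66.44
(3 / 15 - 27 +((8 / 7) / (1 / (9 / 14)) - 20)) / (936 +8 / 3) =-1539 / 31360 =-0.05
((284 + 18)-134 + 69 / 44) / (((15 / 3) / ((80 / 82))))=14922 / 451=33.09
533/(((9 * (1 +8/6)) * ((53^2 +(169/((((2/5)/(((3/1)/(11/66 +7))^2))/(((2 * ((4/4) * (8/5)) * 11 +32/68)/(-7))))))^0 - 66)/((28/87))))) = 533/179046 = 0.00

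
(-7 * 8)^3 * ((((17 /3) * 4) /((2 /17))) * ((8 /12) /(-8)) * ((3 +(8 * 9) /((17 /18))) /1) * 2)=1340476928 /3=446825642.67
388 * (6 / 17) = 2328 / 17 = 136.94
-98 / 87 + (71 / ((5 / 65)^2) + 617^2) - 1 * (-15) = 34165063 / 87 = 392701.87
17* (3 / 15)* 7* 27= 3213 / 5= 642.60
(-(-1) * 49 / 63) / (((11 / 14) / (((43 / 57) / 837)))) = 4214 / 4723191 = 0.00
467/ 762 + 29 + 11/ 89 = 2016667/ 67818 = 29.74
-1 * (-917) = 917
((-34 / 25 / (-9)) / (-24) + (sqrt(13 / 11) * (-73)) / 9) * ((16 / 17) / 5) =-1168 * sqrt(143) / 8415 - 4 / 3375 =-1.66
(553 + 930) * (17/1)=25211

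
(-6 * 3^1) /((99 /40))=-80 /11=-7.27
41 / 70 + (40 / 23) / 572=135549 / 230230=0.59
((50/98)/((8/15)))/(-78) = -125/10192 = -0.01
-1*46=-46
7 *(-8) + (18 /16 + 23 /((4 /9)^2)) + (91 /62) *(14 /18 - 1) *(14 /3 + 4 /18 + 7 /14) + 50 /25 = 2483071 /40176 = 61.80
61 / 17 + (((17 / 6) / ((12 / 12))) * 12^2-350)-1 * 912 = -14457 / 17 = -850.41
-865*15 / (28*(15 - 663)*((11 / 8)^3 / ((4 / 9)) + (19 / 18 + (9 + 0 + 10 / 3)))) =55360 / 1489299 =0.04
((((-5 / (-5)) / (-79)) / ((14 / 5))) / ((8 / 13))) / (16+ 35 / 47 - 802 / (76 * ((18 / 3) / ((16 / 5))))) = -870675 / 1317529136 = -0.00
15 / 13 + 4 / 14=131 / 91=1.44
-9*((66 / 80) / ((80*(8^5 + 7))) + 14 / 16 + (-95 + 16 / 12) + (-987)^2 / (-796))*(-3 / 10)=-3554.88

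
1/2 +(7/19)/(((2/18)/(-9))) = -1115/38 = -29.34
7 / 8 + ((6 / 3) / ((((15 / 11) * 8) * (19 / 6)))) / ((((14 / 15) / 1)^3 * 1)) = 98663 / 104272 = 0.95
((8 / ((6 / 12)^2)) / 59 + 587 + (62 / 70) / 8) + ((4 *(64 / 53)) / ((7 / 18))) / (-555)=2719531411 / 4627960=587.63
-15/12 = -5/4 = -1.25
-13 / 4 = -3.25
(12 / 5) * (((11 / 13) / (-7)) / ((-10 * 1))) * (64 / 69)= 1408 / 52325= 0.03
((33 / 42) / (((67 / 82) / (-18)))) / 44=-369 / 938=-0.39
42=42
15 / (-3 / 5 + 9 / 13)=325 / 2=162.50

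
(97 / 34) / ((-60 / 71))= -3.38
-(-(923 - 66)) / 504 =857 / 504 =1.70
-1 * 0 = 0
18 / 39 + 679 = 8833 / 13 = 679.46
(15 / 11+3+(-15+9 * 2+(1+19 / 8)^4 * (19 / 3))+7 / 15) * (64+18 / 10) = 184453151533 / 3379200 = 54584.86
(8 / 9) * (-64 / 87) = -512 / 783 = -0.65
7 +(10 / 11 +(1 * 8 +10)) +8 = 373 / 11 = 33.91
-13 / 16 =-0.81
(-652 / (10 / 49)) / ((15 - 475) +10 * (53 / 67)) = 535129 / 75725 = 7.07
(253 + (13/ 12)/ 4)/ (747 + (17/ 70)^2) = 14892325/ 43927068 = 0.34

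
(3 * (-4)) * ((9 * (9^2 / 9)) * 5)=-4860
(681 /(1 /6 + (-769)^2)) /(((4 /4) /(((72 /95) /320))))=18387 /6741517300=0.00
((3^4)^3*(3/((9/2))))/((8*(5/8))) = 354294/5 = 70858.80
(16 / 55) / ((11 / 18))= 288 / 605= 0.48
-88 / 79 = -1.11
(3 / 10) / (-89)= -3 / 890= -0.00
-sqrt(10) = -3.16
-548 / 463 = -1.18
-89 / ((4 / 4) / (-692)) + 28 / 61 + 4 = 3757140 / 61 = 61592.46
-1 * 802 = -802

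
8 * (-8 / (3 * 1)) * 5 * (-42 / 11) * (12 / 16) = 3360 / 11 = 305.45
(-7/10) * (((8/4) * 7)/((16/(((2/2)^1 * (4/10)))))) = -49/200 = -0.24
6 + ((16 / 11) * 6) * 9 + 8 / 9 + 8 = 9250 / 99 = 93.43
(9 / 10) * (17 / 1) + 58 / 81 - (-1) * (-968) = -771107 / 810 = -951.98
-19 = -19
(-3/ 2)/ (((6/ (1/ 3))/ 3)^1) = -1/ 4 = -0.25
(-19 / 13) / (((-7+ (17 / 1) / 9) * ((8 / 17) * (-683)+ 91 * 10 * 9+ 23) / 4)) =1938 / 13370981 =0.00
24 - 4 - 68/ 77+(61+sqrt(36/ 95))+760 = 6* sqrt(95)/ 95+64689/ 77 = 840.73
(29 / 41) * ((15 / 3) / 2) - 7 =-429 / 82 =-5.23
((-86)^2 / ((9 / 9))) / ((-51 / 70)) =-517720 / 51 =-10151.37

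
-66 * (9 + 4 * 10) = -3234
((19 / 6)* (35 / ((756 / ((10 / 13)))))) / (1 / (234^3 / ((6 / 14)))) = 3371550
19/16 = 1.19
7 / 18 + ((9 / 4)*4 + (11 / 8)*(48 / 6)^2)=1753 / 18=97.39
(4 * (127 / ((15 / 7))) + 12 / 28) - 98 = 14647 / 105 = 139.50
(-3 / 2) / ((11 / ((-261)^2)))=-9289.23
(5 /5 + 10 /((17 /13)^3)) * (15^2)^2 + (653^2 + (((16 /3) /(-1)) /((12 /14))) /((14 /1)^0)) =31102818500 /44217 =703413.13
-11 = -11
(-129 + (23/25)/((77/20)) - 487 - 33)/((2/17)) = -4246141/770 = -5514.47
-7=-7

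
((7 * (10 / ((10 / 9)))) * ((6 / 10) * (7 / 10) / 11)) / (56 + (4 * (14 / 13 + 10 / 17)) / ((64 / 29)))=292383 / 7173650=0.04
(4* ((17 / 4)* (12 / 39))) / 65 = 68 / 845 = 0.08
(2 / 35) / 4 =1 / 70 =0.01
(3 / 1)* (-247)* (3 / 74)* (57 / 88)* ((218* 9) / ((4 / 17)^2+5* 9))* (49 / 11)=-1760261736051 / 466360136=-3774.47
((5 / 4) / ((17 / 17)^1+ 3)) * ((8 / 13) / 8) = 5 / 208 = 0.02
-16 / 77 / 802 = -8 / 30877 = -0.00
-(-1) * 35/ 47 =35/ 47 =0.74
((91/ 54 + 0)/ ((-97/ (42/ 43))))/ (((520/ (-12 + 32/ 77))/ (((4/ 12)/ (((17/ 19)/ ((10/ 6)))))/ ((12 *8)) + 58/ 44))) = 334086781/ 667161126720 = 0.00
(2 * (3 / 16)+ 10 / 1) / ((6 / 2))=83 / 24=3.46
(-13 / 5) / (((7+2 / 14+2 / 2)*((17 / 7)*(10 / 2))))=-637 / 24225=-0.03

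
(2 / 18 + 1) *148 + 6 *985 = 54670 / 9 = 6074.44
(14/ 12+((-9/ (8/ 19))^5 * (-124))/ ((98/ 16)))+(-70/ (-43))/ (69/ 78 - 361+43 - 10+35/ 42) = 1488057620792257877/ 16473031680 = 90332954.47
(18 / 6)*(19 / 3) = 19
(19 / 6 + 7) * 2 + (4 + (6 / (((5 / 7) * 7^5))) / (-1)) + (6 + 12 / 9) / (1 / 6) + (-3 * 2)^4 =49136447 / 36015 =1364.33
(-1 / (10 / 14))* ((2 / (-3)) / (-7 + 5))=-7 / 15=-0.47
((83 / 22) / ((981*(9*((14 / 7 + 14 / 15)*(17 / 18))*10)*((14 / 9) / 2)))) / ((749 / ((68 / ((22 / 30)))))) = 3735 / 1521298394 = 0.00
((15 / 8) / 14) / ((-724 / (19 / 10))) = -57 / 162176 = -0.00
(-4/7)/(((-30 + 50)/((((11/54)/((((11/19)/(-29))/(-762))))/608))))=-3683/10080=-0.37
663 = 663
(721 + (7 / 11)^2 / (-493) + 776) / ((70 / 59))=2634364514 / 2087855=1261.76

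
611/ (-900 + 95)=-611/ 805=-0.76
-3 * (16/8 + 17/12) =-41/4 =-10.25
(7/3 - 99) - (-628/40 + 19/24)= -9811/120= -81.76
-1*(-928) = 928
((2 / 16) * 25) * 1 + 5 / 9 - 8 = -311 / 72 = -4.32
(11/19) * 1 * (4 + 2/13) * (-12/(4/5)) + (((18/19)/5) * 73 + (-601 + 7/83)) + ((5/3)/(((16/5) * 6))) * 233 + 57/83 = -17779125367/29521440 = -602.24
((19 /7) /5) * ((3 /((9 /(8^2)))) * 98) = 17024 /15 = 1134.93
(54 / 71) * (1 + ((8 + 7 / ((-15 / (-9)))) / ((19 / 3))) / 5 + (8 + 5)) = 368982 / 33725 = 10.94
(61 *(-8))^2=238144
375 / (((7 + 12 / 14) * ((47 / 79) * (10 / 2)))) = 8295 / 517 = 16.04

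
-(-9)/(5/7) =63/5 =12.60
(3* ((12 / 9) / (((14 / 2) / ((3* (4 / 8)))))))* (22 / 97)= 132 / 679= 0.19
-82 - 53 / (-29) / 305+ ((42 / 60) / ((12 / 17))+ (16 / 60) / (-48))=-51589069 / 636840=-81.01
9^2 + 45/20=333/4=83.25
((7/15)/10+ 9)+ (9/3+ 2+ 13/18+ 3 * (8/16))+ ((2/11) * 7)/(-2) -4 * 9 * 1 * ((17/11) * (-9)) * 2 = 5034581/4950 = 1017.09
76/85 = 0.89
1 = 1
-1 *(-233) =233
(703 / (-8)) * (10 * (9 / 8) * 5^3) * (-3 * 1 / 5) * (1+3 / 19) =1373625 / 16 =85851.56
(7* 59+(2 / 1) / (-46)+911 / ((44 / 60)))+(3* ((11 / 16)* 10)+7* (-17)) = 3151073 / 2024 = 1556.85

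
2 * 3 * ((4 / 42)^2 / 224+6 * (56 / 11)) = 8297867 / 45276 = 183.27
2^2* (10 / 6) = 20 / 3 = 6.67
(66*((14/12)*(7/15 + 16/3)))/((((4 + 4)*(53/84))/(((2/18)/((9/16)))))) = 125048/7155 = 17.48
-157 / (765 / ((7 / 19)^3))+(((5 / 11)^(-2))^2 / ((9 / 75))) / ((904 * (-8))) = -7068805729 / 189736401600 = -0.04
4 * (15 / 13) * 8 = 480 / 13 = 36.92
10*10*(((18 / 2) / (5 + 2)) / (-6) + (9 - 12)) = -321.43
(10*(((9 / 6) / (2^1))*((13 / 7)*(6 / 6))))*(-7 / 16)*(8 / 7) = -195 / 28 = -6.96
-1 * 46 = -46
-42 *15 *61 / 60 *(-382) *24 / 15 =1957368 / 5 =391473.60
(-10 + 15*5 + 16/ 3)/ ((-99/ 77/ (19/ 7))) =-4009/ 27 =-148.48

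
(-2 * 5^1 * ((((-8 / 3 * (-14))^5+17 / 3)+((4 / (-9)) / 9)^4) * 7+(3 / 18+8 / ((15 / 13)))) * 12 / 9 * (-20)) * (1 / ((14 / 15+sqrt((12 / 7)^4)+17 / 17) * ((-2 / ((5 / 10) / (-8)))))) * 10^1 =8683277727.54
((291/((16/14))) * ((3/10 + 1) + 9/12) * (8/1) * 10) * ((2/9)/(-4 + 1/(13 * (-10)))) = -3619070/1563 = -2315.46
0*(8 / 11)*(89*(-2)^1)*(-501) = 0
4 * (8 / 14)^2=64 / 49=1.31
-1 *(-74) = 74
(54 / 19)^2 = 2916 / 361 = 8.08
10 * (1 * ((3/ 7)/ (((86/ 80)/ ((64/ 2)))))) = 38400/ 301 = 127.57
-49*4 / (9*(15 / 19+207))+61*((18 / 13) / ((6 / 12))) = 2784995 / 16497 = 168.82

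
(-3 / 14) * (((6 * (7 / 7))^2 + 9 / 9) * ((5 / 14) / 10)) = -0.28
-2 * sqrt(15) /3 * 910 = -1820 * sqrt(15) /3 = -2349.61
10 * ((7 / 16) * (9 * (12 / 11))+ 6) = 2265 / 22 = 102.95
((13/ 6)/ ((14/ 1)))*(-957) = -4147/ 28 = -148.11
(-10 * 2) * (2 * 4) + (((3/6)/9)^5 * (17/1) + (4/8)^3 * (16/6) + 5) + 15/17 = -4939960319/32122656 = -153.78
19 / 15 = 1.27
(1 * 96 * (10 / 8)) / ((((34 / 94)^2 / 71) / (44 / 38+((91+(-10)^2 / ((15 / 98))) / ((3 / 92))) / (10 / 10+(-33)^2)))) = 2584144609024 / 1795557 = 1439188.29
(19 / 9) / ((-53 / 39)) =-1.55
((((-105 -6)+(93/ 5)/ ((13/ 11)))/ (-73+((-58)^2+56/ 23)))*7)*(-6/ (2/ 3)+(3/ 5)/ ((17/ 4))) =750674736/ 418513225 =1.79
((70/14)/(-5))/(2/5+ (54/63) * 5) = -0.21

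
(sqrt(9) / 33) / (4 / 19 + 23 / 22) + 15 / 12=2777 / 2100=1.32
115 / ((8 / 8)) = 115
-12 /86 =-6 /43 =-0.14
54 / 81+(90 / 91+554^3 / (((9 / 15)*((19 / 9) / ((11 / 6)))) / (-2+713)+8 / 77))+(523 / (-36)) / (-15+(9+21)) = 1143575338432500551 / 705306420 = 1621387961.32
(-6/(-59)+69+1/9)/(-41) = -36752/21771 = -1.69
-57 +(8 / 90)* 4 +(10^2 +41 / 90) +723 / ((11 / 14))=954353 / 990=963.99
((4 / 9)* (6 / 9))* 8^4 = 32768 / 27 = 1213.63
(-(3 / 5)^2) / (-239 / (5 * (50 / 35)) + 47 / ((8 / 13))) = -0.01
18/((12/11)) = 33/2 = 16.50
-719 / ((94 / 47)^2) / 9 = -719 / 36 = -19.97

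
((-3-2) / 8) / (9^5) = -5 / 472392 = -0.00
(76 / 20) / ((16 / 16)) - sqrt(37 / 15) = 19 / 5 - sqrt(555) / 15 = 2.23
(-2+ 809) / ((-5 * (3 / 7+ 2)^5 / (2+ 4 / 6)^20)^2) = 101002508444433951581847362895774404512166445056 / 204248161742985500055557291097075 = 494508775905312.07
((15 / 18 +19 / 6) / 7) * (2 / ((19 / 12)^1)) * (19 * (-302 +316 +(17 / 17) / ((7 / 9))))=10272 / 49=209.63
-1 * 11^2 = -121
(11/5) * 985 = 2167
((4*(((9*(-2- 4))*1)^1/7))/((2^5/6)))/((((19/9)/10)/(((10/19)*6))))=-218700/2527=-86.55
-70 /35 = -2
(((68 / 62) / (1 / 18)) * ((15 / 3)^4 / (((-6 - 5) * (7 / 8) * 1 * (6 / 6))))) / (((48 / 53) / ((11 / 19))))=-3378750 / 4123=-819.49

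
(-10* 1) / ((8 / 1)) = -5 / 4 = -1.25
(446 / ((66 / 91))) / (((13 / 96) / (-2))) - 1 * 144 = -101488 / 11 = -9226.18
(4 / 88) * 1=1 / 22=0.05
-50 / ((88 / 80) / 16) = -8000 / 11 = -727.27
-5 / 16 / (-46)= 5 / 736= 0.01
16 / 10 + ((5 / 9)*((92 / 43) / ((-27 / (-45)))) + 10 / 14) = 174541 / 40635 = 4.30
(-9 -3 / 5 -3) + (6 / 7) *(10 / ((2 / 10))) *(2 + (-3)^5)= -361941 / 35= -10341.17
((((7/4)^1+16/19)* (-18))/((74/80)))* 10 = -354600/703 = -504.41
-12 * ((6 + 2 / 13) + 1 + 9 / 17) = -20376 / 221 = -92.20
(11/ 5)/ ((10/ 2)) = 0.44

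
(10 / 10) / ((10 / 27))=27 / 10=2.70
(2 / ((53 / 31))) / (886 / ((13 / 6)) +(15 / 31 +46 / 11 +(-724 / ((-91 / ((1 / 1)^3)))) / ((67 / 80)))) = 128902774 / 46620581383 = 0.00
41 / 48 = 0.85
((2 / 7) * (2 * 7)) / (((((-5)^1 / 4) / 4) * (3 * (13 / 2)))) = -128 / 195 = -0.66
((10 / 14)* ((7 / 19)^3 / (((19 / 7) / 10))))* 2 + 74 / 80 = 6193877 / 5212840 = 1.19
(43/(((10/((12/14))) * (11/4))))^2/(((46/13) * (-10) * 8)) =-216333/34091750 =-0.01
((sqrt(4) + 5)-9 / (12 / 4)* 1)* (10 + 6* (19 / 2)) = 268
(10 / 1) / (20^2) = 1 / 40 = 0.02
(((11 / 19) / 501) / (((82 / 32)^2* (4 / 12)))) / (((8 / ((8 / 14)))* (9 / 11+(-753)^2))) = 0.00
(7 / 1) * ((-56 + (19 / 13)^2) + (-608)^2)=437248791 / 169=2587270.95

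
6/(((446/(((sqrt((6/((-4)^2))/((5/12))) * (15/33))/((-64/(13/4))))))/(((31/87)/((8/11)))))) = -0.00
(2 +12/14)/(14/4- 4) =-40/7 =-5.71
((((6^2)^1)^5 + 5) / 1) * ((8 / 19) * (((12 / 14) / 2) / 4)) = 362797086 / 133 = 2727797.64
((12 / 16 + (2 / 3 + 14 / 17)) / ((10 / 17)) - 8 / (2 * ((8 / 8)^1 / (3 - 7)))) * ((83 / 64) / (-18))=-197291 / 138240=-1.43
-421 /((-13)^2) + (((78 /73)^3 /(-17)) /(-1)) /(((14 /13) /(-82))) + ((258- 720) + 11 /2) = -7267345736205 /15647041774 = -464.45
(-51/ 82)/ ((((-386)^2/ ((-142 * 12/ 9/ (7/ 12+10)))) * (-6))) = -2414/ 193955543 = -0.00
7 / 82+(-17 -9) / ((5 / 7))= -36.31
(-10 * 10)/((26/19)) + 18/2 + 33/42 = -11519/182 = -63.29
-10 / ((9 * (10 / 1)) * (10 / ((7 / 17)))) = -7 / 1530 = -0.00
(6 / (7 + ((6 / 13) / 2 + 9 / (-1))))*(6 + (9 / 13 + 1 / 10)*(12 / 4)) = -3267 / 115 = -28.41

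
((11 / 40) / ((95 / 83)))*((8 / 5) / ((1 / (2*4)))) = 7304 / 2375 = 3.08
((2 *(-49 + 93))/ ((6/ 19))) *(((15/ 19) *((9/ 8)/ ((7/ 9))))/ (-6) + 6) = 45331/ 28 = 1618.96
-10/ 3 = -3.33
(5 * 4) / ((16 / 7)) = 35 / 4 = 8.75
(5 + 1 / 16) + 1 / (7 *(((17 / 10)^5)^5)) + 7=7796117794082691613947359057918007 / 646310270183021066441231838998384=12.06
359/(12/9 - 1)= 1077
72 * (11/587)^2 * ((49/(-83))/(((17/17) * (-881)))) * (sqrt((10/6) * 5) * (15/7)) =1524600 * sqrt(3)/25195918987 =0.00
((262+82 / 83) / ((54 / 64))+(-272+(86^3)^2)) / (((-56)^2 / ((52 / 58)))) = 245547026299445 / 2122974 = 115661815.12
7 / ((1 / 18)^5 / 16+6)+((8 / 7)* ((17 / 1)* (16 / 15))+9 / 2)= 1005310647473 / 38093691090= 26.39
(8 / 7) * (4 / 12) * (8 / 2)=1.52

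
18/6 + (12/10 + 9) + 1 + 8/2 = 91/5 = 18.20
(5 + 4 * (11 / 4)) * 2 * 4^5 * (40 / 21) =1310720 / 21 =62415.24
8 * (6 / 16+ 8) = 67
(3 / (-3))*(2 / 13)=-2 / 13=-0.15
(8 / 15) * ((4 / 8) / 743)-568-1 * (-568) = 4 / 11145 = 0.00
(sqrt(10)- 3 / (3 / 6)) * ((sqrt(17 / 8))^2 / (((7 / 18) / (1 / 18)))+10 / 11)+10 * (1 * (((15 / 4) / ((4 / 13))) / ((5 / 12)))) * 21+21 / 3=747 * sqrt(10) / 616+1891805 / 308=6146.06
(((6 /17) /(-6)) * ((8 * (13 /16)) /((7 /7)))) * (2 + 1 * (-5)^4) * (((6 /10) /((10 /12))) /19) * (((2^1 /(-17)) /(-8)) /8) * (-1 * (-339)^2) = 443709981 /231200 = 1919.16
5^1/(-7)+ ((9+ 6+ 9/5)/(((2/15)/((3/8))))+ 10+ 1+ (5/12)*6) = 1681/28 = 60.04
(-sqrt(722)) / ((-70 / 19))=7.29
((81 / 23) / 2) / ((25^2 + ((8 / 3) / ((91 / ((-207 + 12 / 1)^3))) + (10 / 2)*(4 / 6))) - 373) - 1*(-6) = 1257906387 / 209651348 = 6.00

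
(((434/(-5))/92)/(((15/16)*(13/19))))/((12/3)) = -8246/22425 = -0.37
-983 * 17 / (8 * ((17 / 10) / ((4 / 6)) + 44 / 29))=-2423095 / 4718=-513.59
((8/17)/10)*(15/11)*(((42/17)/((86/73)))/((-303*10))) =-3066/69031985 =-0.00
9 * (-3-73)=-684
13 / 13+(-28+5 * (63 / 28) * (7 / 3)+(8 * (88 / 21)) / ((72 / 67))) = 23017 / 756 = 30.45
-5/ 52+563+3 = 29427/ 52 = 565.90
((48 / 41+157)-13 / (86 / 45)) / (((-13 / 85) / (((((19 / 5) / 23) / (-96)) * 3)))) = 172393175 / 33736768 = 5.11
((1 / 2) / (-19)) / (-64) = 1 / 2432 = 0.00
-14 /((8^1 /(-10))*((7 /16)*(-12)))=-10 /3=-3.33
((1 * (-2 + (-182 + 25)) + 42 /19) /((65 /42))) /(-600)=20853 /123500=0.17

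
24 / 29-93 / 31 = -63 / 29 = -2.17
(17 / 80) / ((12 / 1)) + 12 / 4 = 2897 / 960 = 3.02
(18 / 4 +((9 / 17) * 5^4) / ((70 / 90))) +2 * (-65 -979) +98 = -371299 / 238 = -1560.08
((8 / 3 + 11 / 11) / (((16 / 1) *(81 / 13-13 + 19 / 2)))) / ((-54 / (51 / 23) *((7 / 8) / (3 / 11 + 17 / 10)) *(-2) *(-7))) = -6851 / 12345480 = -0.00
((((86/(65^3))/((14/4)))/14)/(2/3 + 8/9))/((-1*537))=-129/16861151125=-0.00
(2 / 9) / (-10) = -1 / 45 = -0.02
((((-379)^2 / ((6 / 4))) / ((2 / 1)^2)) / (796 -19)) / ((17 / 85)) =718205 / 4662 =154.06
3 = 3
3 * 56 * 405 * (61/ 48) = 172935/ 2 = 86467.50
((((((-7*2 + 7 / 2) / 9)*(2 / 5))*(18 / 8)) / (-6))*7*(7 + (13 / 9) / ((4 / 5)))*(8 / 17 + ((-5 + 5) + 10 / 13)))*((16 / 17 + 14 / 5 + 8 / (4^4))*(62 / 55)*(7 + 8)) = 676904327911 / 793478400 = 853.08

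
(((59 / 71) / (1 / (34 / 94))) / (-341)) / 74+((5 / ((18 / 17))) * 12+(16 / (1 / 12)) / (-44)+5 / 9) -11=31722634205 / 757852722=41.86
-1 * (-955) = 955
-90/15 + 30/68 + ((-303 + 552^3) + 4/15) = 85780112851/510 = 168196299.71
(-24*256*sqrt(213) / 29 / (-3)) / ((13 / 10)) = 20480*sqrt(213) / 377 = 792.83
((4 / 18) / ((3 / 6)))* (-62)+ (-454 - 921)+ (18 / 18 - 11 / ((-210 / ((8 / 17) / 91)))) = -682984898 / 487305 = -1401.56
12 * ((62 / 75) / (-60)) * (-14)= 868 / 375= 2.31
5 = 5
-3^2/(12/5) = -15/4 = -3.75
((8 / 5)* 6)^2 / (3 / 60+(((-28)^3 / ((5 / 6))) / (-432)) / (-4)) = -82944 / 13675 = -6.07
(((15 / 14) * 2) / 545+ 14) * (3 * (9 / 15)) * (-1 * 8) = -201.66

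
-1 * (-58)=58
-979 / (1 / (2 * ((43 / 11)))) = -7654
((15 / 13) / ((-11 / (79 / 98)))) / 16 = -1185 / 224224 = -0.01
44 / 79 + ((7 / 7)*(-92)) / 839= 29648 / 66281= 0.45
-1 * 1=-1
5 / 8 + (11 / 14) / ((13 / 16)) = 1159 / 728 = 1.59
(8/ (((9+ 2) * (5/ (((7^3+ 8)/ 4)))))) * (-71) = -49842/ 55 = -906.22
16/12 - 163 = -485/3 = -161.67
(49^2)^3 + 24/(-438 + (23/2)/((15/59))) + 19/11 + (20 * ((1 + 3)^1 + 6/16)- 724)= 13841286566.17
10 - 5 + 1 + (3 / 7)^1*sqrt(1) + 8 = 101 / 7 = 14.43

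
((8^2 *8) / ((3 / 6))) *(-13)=-13312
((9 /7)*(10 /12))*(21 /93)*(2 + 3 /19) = 615 /1178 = 0.52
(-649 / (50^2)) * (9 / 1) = -2.34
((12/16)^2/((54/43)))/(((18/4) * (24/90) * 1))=0.37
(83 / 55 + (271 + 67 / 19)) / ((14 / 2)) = 288457 / 7315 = 39.43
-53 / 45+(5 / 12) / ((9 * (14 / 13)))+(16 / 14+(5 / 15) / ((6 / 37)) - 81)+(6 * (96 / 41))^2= 118.43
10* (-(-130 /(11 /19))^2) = -61009000 /121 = -504206.61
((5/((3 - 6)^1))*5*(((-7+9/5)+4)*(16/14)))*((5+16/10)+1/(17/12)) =9936/119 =83.50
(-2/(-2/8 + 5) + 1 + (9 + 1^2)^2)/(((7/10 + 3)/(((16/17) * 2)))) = 611520/11951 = 51.17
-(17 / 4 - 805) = 3203 / 4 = 800.75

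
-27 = -27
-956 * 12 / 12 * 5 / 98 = -2390 / 49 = -48.78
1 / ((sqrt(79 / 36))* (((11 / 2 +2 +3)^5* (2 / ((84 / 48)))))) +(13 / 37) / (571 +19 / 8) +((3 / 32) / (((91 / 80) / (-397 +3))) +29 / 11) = -460793050 / 15444429 +8* sqrt(79) / 15363999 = -29.84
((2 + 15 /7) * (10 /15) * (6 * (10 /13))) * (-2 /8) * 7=-290 /13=-22.31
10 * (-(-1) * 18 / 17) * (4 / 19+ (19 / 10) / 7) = 11538 / 2261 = 5.10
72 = 72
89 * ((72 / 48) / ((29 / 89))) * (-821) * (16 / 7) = -156075384 / 203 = -768844.26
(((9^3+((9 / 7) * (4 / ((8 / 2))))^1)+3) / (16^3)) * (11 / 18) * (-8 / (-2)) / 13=18821 / 559104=0.03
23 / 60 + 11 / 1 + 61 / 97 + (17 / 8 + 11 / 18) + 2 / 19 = 9855049 / 663480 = 14.85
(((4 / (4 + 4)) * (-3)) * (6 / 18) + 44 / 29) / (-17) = -59 / 986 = -0.06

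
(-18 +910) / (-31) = -892 / 31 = -28.77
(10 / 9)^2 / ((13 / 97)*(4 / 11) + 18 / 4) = 213400 / 786267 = 0.27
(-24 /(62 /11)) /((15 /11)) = -484 /155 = -3.12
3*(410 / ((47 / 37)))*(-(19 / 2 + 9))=-17913.51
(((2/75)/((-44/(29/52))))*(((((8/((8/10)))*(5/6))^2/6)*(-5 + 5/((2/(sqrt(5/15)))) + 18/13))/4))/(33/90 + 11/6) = 170375/106007616-18125*sqrt(3)/48926592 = 0.00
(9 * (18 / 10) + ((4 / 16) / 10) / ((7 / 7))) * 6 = 1947 / 20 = 97.35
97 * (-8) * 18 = -13968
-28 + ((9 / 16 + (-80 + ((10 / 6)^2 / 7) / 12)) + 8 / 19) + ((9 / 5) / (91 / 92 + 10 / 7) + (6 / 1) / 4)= -5205463181 / 49699440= -104.74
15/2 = 7.50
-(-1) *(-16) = -16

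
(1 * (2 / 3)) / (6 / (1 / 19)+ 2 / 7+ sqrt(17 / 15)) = 56000 / 9599167 - 98 * sqrt(255) / 28797501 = 0.01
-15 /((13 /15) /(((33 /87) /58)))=-2475 /21866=-0.11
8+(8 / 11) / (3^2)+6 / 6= 899 / 99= 9.08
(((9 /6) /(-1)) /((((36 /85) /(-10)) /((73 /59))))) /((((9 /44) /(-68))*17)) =-1365100 /1593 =-856.94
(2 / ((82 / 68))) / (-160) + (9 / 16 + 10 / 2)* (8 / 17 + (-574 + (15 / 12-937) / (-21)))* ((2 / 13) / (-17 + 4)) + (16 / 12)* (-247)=-38855805773 / 131928160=-294.52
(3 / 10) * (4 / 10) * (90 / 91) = 54 / 455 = 0.12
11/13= 0.85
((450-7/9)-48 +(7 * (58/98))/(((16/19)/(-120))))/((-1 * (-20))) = -23831/2520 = -9.46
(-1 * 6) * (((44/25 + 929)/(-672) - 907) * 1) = 15260869/2800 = 5450.31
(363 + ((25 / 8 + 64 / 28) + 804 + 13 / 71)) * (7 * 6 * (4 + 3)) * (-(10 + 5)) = -1468603395 / 284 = -5171138.71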